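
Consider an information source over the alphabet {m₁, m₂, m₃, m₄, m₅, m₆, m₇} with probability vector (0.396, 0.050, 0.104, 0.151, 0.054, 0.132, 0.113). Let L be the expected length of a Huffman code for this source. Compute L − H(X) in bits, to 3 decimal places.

0.055 bits

Entropy H = −Σ p log₂ p ≈ 2.4652 bits.
Huffman merges: 1/20+27/500→13/125; 13/125+13/125→26/125; 113/1000+33/250→49/200; 151/1000+26/125→359/1000; 49/200+359/1000→151/250; 99/250+151/250→1. L = 63/25 ≈ 2.5200.
L − H = 2.5200 − 2.4652 = 0.055 bits.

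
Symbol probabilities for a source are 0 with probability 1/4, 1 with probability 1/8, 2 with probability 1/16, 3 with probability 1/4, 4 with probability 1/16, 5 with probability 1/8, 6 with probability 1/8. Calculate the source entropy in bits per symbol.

Each probability is a power of 1/2, so log₂(1/p) is an integer.
H = Σ p·log₂(1/p) = 1/4·2 + 1/8·3 + 1/16·4 + 1/4·2 + 1/16·4 + 1/8·3 + 1/8·3 = 2.625 bits.

2.625 bits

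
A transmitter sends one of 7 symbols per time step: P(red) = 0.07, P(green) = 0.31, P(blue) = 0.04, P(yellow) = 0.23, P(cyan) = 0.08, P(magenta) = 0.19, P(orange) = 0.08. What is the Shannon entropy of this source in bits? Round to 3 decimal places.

H = −Σ pᵢ log₂ pᵢ.
−0.07·log₂(0.07) = 0.2686
−0.31·log₂(0.31) = 0.5238
−0.04·log₂(0.04) = 0.1858
−0.23·log₂(0.23) = 0.4877
−0.08·log₂(0.08) = 0.2915
−0.19·log₂(0.19) = 0.4552
−0.08·log₂(0.08) = 0.2915
Sum ≈ 2.5040 → 2.504 bits.

2.504 bits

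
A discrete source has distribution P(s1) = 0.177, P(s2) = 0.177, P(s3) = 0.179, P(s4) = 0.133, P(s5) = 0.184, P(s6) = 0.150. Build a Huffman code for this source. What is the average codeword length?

Repeatedly combine the two least-probable nodes; the expected code length is the sum of the merged weights.
merge 133/1000 + 3/20 → 283/1000
merge 177/1000 + 177/1000 → 177/500
merge 179/1000 + 23/125 → 363/1000
merge 283/1000 + 177/500 → 637/1000
merge 363/1000 + 637/1000 → 1
L = 283/1000 + 177/500 + 363/1000 + 637/1000 + 1 = 2637/1000 = 2.637 bits/symbol.

2.637 bits/symbol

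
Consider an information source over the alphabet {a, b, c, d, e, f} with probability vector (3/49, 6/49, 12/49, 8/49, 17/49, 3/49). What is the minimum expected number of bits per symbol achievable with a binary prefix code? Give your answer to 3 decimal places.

2.367 bits/symbol

Repeatedly combine the two least-probable nodes; the expected code length is the sum of the merged weights.
merge 3/49 + 3/49 → 6/49
merge 6/49 + 6/49 → 12/49
merge 8/49 + 12/49 → 20/49
merge 12/49 + 17/49 → 29/49
merge 20/49 + 29/49 → 1
L = 6/49 + 12/49 + 20/49 + 29/49 + 1 = 116/49 ≈ 2.367 bits/symbol.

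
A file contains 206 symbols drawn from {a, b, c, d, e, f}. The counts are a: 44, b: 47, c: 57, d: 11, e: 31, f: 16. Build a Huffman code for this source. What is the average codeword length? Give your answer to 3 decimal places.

2.413 bits/symbol

Probabilities are the counts divided by 206.
Repeatedly combine the two least-probable nodes; the expected code length is the sum of the merged weights.
merge 11/206 + 8/103 → 27/206
merge 27/206 + 31/206 → 29/103
merge 22/103 + 47/206 → 91/206
merge 57/206 + 29/103 → 115/206
merge 91/206 + 115/206 → 1
L = 27/206 + 29/103 + 91/206 + 115/206 + 1 = 497/206 ≈ 2.413 bits/symbol.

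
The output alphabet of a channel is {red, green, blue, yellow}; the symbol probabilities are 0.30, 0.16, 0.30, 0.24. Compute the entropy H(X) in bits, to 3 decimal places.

1.959 bits

H = −Σ pᵢ log₂ pᵢ.
−0.30·log₂(0.30) = 0.5211
−0.16·log₂(0.16) = 0.4230
−0.30·log₂(0.30) = 0.5211
−0.24·log₂(0.24) = 0.4941
Sum ≈ 1.9593 → 1.959 bits.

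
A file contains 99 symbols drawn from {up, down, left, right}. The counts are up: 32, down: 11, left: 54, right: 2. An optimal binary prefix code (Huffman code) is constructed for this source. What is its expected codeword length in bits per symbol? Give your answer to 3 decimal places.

Probabilities are the counts divided by 99.
Repeatedly combine the two least-probable nodes; the expected code length is the sum of the merged weights.
merge 2/99 + 1/9 → 13/99
merge 13/99 + 32/99 → 5/11
merge 5/11 + 6/11 → 1
L = 13/99 + 5/11 + 1 = 157/99 ≈ 1.586 bits/symbol.

1.586 bits/symbol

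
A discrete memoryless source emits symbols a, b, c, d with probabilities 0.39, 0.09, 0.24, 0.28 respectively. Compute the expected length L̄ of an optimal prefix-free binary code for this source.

Repeatedly combine the two least-probable nodes; the expected code length is the sum of the merged weights.
merge 9/100 + 6/25 → 33/100
merge 7/25 + 33/100 → 61/100
merge 39/100 + 61/100 → 1
L = 33/100 + 61/100 + 1 = 97/50 = 1.94 bits/symbol.

1.94 bits/symbol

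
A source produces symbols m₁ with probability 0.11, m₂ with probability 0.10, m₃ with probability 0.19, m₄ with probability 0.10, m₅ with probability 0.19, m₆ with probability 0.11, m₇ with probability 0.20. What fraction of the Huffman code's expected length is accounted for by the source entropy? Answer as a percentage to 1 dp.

Entropy H = −Σ p log₂ p ≈ 2.7398 bits.
Huffman merges: 1/10+1/10→1/5; 11/100+11/100→11/50; 19/100+19/100→19/50; 1/5+1/5→2/5; 11/50+19/50→3/5; 2/5+3/5→1. L = 14/5 ≈ 2.8000.
Efficiency = H/L = 2.7398/2.8000 = 97.8%.

97.8%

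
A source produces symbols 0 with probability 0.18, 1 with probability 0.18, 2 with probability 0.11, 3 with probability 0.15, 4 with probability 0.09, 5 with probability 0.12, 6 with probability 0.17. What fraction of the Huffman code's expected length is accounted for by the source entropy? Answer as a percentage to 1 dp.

98.1%

Entropy H = −Σ p log₂ p ≈ 2.7658 bits.
Huffman merges: 9/100+11/100→1/5; 3/25+3/20→27/100; 17/100+9/50→7/20; 9/50+1/5→19/50; 27/100+7/20→31/50; 19/50+31/50→1. L = 141/50 ≈ 2.8200.
Efficiency = H/L = 2.7658/2.8200 = 98.1%.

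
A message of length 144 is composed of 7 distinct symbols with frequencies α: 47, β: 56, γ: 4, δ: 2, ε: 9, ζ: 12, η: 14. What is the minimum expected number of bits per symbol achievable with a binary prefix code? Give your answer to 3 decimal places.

Probabilities are the counts divided by 144.
Repeatedly combine the two least-probable nodes; the expected code length is the sum of the merged weights.
merge 1/72 + 1/36 → 1/24
merge 1/24 + 1/16 → 5/48
merge 1/12 + 7/72 → 13/72
merge 5/48 + 13/72 → 41/144
merge 41/144 + 47/144 → 11/18
merge 7/18 + 11/18 → 1
L = 1/24 + 5/48 + 13/72 + 41/144 + 11/18 + 1 = 20/9 ≈ 2.222 bits/symbol.

2.222 bits/symbol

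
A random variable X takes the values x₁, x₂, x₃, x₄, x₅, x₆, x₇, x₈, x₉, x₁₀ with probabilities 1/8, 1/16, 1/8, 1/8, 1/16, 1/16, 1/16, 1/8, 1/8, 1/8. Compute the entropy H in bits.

Each probability is a power of 1/2, so log₂(1/p) is an integer.
H = Σ p·log₂(1/p) = 1/8·3 + 1/16·4 + 1/8·3 + 1/8·3 + 1/16·4 + 1/16·4 + 1/16·4 + 1/8·3 + 1/8·3 + 1/8·3 = 3.25 bits.

3.25 bits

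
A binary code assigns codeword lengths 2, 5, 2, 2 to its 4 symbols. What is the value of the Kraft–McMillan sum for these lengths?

0.78125

With common denominator 2^5 = 32: Σ 2^(−ℓᵢ) = 8/32 + 1/32 + 8/32 + 8/32 = 25/32 = 0.78125.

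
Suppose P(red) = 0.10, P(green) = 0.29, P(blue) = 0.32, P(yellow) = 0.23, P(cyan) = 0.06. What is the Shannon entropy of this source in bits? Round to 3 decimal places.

2.107 bits

H = −Σ pᵢ log₂ pᵢ.
−0.10·log₂(0.10) = 0.3322
−0.29·log₂(0.29) = 0.5179
−0.32·log₂(0.32) = 0.5260
−0.23·log₂(0.23) = 0.4877
−0.06·log₂(0.06) = 0.2435
Sum ≈ 2.1073 → 2.107 bits.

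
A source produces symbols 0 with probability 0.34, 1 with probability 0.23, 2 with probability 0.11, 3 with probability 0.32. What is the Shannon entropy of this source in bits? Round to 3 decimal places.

H = −Σ pᵢ log₂ pᵢ.
−0.34·log₂(0.34) = 0.5292
−0.23·log₂(0.23) = 0.4877
−0.11·log₂(0.11) = 0.3503
−0.32·log₂(0.32) = 0.5260
Sum ≈ 1.8932 → 1.893 bits.

1.893 bits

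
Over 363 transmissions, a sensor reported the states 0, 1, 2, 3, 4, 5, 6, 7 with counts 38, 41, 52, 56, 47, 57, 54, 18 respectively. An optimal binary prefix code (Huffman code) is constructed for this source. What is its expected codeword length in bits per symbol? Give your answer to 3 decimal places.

2.997 bits/symbol

Probabilities are the counts divided by 363.
Repeatedly combine the two least-probable nodes; the expected code length is the sum of the merged weights.
merge 6/121 + 38/363 → 56/363
merge 41/363 + 47/363 → 8/33
merge 52/363 + 18/121 → 106/363
merge 56/363 + 56/363 → 112/363
merge 19/121 + 8/33 → 145/363
merge 106/363 + 112/363 → 218/363
merge 145/363 + 218/363 → 1
L = 56/363 + 8/33 + 106/363 + 112/363 + 145/363 + 218/363 + 1 = 1088/363 ≈ 2.997 bits/symbol.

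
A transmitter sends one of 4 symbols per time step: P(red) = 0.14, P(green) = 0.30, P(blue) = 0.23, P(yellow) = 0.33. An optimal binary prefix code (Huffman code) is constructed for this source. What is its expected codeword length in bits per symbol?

Repeatedly combine the two least-probable nodes; the expected code length is the sum of the merged weights.
merge 7/50 + 23/100 → 37/100
merge 3/10 + 33/100 → 63/100
merge 37/100 + 63/100 → 1
L = 37/100 + 63/100 + 1 = 2 bits/symbol.

2 bits/symbol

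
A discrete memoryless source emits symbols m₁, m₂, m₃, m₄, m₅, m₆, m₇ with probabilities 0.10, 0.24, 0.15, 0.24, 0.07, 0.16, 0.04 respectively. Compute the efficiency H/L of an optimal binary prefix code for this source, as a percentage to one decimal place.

Entropy H = −Σ p log₂ p ≈ 2.6083 bits.
Huffman merges: 1/25+7/100→11/100; 1/10+11/100→21/100; 3/20+4/25→31/100; 21/100+6/25→9/20; 6/25+31/100→11/20; 9/20+11/20→1. L = 263/100 ≈ 2.6300.
Efficiency = H/L = 2.6083/2.6300 = 99.2%.

99.2%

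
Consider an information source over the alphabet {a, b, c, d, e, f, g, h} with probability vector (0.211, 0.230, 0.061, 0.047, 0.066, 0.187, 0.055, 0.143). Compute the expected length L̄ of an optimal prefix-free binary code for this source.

2.788 bits/symbol

Repeatedly combine the two least-probable nodes; the expected code length is the sum of the merged weights.
merge 47/1000 + 11/200 → 51/500
merge 61/1000 + 33/500 → 127/1000
merge 51/500 + 127/1000 → 229/1000
merge 143/1000 + 187/1000 → 33/100
merge 211/1000 + 229/1000 → 11/25
merge 23/100 + 33/100 → 14/25
merge 11/25 + 14/25 → 1
L = 51/500 + 127/1000 + 229/1000 + 33/100 + 11/25 + 14/25 + 1 = 697/250 = 2.788 bits/symbol.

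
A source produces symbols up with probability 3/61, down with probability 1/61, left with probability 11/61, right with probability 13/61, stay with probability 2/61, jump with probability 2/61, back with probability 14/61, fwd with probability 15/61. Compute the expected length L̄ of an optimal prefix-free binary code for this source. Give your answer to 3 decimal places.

Repeatedly combine the two least-probable nodes; the expected code length is the sum of the merged weights.
merge 1/61 + 2/61 → 3/61
merge 2/61 + 3/61 → 5/61
merge 3/61 + 5/61 → 8/61
merge 8/61 + 11/61 → 19/61
merge 13/61 + 14/61 → 27/61
merge 15/61 + 19/61 → 34/61
merge 27/61 + 34/61 → 1
L = 3/61 + 5/61 + 8/61 + 19/61 + 27/61 + 34/61 + 1 = 157/61 ≈ 2.574 bits/symbol.

2.574 bits/symbol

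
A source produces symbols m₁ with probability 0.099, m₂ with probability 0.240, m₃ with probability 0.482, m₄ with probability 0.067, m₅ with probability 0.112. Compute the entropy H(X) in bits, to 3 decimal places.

1.947 bits

H = −Σ pᵢ log₂ pᵢ.
−0.099·log₂(0.099) = 0.3303
−0.240·log₂(0.240) = 0.4941
−0.482·log₂(0.482) = 0.5075
−0.067·log₂(0.067) = 0.2613
−0.112·log₂(0.112) = 0.3537
Sum ≈ 1.9470 → 1.947 bits.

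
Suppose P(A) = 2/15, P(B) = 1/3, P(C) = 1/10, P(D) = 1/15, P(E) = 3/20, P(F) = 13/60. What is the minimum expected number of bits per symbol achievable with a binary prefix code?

Repeatedly combine the two least-probable nodes; the expected code length is the sum of the merged weights.
merge 1/15 + 1/10 → 1/6
merge 2/15 + 3/20 → 17/60
merge 1/6 + 13/60 → 23/60
merge 17/60 + 1/3 → 37/60
merge 23/60 + 37/60 → 1
L = 1/6 + 17/60 + 23/60 + 37/60 + 1 = 49/20 = 2.45 bits/symbol.

2.45 bits/symbol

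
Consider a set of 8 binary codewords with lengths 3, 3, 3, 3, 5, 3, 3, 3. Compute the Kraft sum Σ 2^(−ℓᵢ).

0.90625

With common denominator 2^5 = 32: Σ 2^(−ℓᵢ) = 4/32 + 4/32 + 4/32 + 4/32 + 1/32 + 4/32 + 4/32 + 4/32 = 29/32 = 0.90625.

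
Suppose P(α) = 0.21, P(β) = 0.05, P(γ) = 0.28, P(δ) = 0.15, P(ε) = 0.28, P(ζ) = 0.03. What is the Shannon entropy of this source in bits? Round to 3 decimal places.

2.280 bits

H = −Σ pᵢ log₂ pᵢ.
−0.21·log₂(0.21) = 0.4728
−0.05·log₂(0.05) = 0.2161
−0.28·log₂(0.28) = 0.5142
−0.15·log₂(0.15) = 0.4105
−0.28·log₂(0.28) = 0.5142
−0.03·log₂(0.03) = 0.1518
Sum ≈ 2.2797 → 2.280 bits.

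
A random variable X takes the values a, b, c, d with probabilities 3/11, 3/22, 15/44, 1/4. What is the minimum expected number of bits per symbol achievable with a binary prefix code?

2 bits/symbol

Repeatedly combine the two least-probable nodes; the expected code length is the sum of the merged weights.
merge 3/22 + 1/4 → 17/44
merge 3/11 + 15/44 → 27/44
merge 17/44 + 27/44 → 1
L = 17/44 + 27/44 + 1 = 2 bits/symbol.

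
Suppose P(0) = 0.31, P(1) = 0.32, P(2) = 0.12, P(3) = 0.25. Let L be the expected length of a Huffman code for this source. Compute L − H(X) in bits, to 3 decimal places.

Entropy H = −Σ p log₂ p ≈ 1.9169 bits.
Huffman merges: 3/25+1/4→37/100; 31/100+8/25→63/100; 37/100+63/100→1. L = 2 ≈ 2.0000.
L − H = 2.0000 − 1.9169 = 0.083 bits.

0.083 bits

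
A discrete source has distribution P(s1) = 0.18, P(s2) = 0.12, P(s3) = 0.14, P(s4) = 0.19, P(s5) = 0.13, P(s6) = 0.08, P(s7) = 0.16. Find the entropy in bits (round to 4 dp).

2.7619 bits

H = −Σ pᵢ log₂ pᵢ.
−0.18·log₂(0.18) = 0.4453
−0.12·log₂(0.12) = 0.3671
−0.14·log₂(0.14) = 0.3971
−0.19·log₂(0.19) = 0.4552
−0.13·log₂(0.13) = 0.3826
−0.08·log₂(0.08) = 0.2915
−0.16·log₂(0.16) = 0.4230
Sum ≈ 2.7619 → 2.7619 bits.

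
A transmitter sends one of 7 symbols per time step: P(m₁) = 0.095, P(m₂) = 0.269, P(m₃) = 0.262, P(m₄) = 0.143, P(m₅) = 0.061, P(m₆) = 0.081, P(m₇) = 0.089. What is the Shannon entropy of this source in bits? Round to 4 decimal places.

2.5902 bits

H = −Σ pᵢ log₂ pᵢ.
−0.095·log₂(0.095) = 0.3226
−0.269·log₂(0.269) = 0.5096
−0.262·log₂(0.262) = 0.5063
−0.143·log₂(0.143) = 0.4012
−0.061·log₂(0.061) = 0.2461
−0.081·log₂(0.081) = 0.2937
−0.089·log₂(0.089) = 0.3106
Sum ≈ 2.5902 → 2.5902 bits.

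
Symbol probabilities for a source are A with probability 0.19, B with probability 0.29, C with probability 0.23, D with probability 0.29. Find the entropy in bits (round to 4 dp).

H = −Σ pᵢ log₂ pᵢ.
−0.19·log₂(0.19) = 0.4552
−0.29·log₂(0.29) = 0.5179
−0.23·log₂(0.23) = 0.4877
−0.29·log₂(0.29) = 0.5179
Sum ≈ 1.9787 → 1.9787 bits.

1.9787 bits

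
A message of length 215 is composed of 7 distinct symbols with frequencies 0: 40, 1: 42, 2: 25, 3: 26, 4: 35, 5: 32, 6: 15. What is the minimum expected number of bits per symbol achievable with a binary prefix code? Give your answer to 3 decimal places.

2.805 bits/symbol

Probabilities are the counts divided by 215.
Repeatedly combine the two least-probable nodes; the expected code length is the sum of the merged weights.
merge 3/43 + 5/43 → 8/43
merge 26/215 + 32/215 → 58/215
merge 7/43 + 8/43 → 15/43
merge 8/43 + 42/215 → 82/215
merge 58/215 + 15/43 → 133/215
merge 82/215 + 133/215 → 1
L = 8/43 + 58/215 + 15/43 + 82/215 + 133/215 + 1 = 603/215 ≈ 2.805 bits/symbol.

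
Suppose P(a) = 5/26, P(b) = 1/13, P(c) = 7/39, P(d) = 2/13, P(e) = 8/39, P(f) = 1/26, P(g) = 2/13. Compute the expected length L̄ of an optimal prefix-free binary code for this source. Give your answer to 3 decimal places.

2.718 bits/symbol

Repeatedly combine the two least-probable nodes; the expected code length is the sum of the merged weights.
merge 1/26 + 1/13 → 3/26
merge 3/26 + 2/13 → 7/26
merge 2/13 + 7/39 → 1/3
merge 5/26 + 8/39 → 31/78
merge 7/26 + 1/3 → 47/78
merge 31/78 + 47/78 → 1
L = 3/26 + 7/26 + 1/3 + 31/78 + 47/78 + 1 = 106/39 ≈ 2.718 bits/symbol.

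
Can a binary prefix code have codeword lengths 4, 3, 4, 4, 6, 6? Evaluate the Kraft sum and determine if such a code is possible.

With common denominator 2^6 = 64: Σ 2^(−ℓᵢ) = 4/64 + 8/64 + 4/64 + 4/64 + 1/64 + 1/64 = 22/64 = 0.34375.
Kraft's inequality requires Σ ≤ 1; here Σ = 0.34375 ≤ 1, so such a prefix code exists.

0.34375; yes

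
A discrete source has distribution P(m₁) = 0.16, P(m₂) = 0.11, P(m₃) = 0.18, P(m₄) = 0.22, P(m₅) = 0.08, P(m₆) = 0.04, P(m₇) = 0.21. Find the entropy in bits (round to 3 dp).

H = −Σ pᵢ log₂ pᵢ.
−0.16·log₂(0.16) = 0.4230
−0.11·log₂(0.11) = 0.3503
−0.18·log₂(0.18) = 0.4453
−0.22·log₂(0.22) = 0.4806
−0.08·log₂(0.08) = 0.2915
−0.04·log₂(0.04) = 0.1858
−0.21·log₂(0.21) = 0.4728
Sum ≈ 2.6493 → 2.649 bits.

2.649 bits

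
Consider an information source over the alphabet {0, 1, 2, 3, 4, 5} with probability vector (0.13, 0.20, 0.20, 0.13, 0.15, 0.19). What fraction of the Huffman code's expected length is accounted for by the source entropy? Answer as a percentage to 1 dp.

98.5%

Entropy H = −Σ p log₂ p ≈ 2.5598 bits.
Huffman merges: 13/100+13/100→13/50; 3/20+19/100→17/50; 1/5+1/5→2/5; 13/50+17/50→3/5; 2/5+3/5→1. L = 13/5 ≈ 2.6000.
Efficiency = H/L = 2.5598/2.6000 = 98.5%.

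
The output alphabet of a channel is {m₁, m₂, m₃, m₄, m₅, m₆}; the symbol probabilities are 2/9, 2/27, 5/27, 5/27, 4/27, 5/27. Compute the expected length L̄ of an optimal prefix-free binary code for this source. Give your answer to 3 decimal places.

Repeatedly combine the two least-probable nodes; the expected code length is the sum of the merged weights.
merge 2/27 + 4/27 → 2/9
merge 5/27 + 5/27 → 10/27
merge 5/27 + 2/9 → 11/27
merge 2/9 + 10/27 → 16/27
merge 11/27 + 16/27 → 1
L = 2/9 + 10/27 + 11/27 + 16/27 + 1 = 70/27 ≈ 2.593 bits/symbol.

2.593 bits/symbol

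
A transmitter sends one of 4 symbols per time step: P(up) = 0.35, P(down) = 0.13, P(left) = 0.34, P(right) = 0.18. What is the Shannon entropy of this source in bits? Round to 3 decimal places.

H = −Σ pᵢ log₂ pᵢ.
−0.35·log₂(0.35) = 0.5301
−0.13·log₂(0.13) = 0.3826
−0.34·log₂(0.34) = 0.5292
−0.18·log₂(0.18) = 0.4453
Sum ≈ 1.8872 → 1.887 bits.

1.887 bits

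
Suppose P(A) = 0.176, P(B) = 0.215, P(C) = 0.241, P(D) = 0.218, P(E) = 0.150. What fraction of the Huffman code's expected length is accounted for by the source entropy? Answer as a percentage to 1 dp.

99.0%

Entropy H = −Σ p log₂ p ≈ 2.3023 bits.
Huffman merges: 3/20+22/125→163/500; 43/200+109/500→433/1000; 241/1000+163/500→567/1000; 433/1000+567/1000→1. L = 1163/500 ≈ 2.3260.
Efficiency = H/L = 2.3023/2.3260 = 99.0%.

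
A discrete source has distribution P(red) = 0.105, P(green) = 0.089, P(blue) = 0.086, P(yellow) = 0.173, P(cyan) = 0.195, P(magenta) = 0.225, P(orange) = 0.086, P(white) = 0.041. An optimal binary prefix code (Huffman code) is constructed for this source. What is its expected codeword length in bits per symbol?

Repeatedly combine the two least-probable nodes; the expected code length is the sum of the merged weights.
merge 41/1000 + 43/500 → 127/1000
merge 43/500 + 89/1000 → 7/40
merge 21/200 + 127/1000 → 29/125
merge 173/1000 + 7/40 → 87/250
merge 39/200 + 9/40 → 21/50
merge 29/125 + 87/250 → 29/50
merge 21/50 + 29/50 → 1
L = 127/1000 + 7/40 + 29/125 + 87/250 + 21/50 + 29/50 + 1 = 1441/500 = 2.882 bits/symbol.

2.882 bits/symbol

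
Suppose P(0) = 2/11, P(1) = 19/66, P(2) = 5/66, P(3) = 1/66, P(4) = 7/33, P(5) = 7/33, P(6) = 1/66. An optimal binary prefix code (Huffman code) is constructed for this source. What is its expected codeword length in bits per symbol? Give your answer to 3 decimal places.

Repeatedly combine the two least-probable nodes; the expected code length is the sum of the merged weights.
merge 1/66 + 1/66 → 1/33
merge 1/33 + 5/66 → 7/66
merge 7/66 + 2/11 → 19/66
merge 7/33 + 7/33 → 14/33
merge 19/66 + 19/66 → 19/33
merge 14/33 + 19/33 → 1
L = 1/33 + 7/66 + 19/66 + 14/33 + 19/33 + 1 = 80/33 ≈ 2.424 bits/symbol.

2.424 bits/symbol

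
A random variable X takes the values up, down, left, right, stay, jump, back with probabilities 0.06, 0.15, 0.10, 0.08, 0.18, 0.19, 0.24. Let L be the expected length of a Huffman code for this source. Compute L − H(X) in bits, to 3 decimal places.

Entropy H = −Σ p log₂ p ≈ 2.6724 bits.
Huffman merges: 3/50+2/25→7/50; 1/10+7/50→6/25; 3/20+9/50→33/100; 19/100+6/25→43/100; 6/25+33/100→57/100; 43/100+57/100→1. L = 271/100 ≈ 2.7100.
L − H = 2.7100 − 2.6724 = 0.038 bits.

0.038 bits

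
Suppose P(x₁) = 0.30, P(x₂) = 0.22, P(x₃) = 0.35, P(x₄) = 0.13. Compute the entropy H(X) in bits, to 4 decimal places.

1.9144 bits

H = −Σ pᵢ log₂ pᵢ.
−0.30·log₂(0.30) = 0.5211
−0.22·log₂(0.22) = 0.4806
−0.35·log₂(0.35) = 0.5301
−0.13·log₂(0.13) = 0.3826
Sum ≈ 1.9144 → 1.9144 bits.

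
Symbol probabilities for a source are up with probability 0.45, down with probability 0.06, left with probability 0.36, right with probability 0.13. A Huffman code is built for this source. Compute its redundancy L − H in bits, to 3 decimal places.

0.065 bits

Entropy H = −Σ p log₂ p ≈ 1.6752 bits.
Huffman merges: 3/50+13/100→19/100; 19/100+9/25→11/20; 9/20+11/20→1. L = 87/50 ≈ 1.7400.
L − H = 1.7400 − 1.6752 = 0.065 bits.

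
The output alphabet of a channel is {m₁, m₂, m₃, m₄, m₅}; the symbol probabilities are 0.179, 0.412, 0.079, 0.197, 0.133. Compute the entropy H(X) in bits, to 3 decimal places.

2.109 bits

H = −Σ pᵢ log₂ pᵢ.
−0.179·log₂(0.179) = 0.4443
−0.412·log₂(0.412) = 0.5271
−0.079·log₂(0.079) = 0.2893
−0.197·log₂(0.197) = 0.4617
−0.133·log₂(0.133) = 0.3871
Sum ≈ 2.1094 → 2.109 bits.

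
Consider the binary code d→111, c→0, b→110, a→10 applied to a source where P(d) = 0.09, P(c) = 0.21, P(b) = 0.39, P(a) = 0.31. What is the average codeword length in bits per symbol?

L̄ = Σ pᵢ·ℓᵢ = 0.09·3 + 0.21·1 + 0.39·3 + 0.31·2 = 2.27 bits/symbol.

2.27 bits/symbol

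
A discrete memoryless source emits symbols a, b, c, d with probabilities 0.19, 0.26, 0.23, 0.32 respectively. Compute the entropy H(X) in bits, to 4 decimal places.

H = −Σ pᵢ log₂ pᵢ.
−0.19·log₂(0.19) = 0.4552
−0.26·log₂(0.26) = 0.5053
−0.23·log₂(0.23) = 0.4877
−0.32·log₂(0.32) = 0.5260
Sum ≈ 1.9742 → 1.9742 bits.

1.9742 bits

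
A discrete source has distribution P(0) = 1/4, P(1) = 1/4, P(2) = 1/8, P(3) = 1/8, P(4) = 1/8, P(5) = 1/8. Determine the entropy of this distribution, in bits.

2.5 bits

Each probability is a power of 1/2, so log₂(1/p) is an integer.
H = Σ p·log₂(1/p) = 1/4·2 + 1/4·2 + 1/8·3 + 1/8·3 + 1/8·3 + 1/8·3 = 2.5 bits.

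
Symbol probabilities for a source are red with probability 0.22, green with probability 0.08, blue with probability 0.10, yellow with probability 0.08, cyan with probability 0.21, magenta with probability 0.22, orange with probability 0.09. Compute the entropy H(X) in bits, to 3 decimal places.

2.662 bits

H = −Σ pᵢ log₂ pᵢ.
−0.22·log₂(0.22) = 0.4806
−0.08·log₂(0.08) = 0.2915
−0.10·log₂(0.10) = 0.3322
−0.08·log₂(0.08) = 0.2915
−0.21·log₂(0.21) = 0.4728
−0.22·log₂(0.22) = 0.4806
−0.09·log₂(0.09) = 0.3127
Sum ≈ 2.6618 → 2.662 bits.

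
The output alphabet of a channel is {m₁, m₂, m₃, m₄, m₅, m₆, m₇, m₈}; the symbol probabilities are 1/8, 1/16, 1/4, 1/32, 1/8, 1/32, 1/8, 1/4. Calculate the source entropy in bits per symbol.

Each probability is a power of 1/2, so log₂(1/p) is an integer.
H = Σ p·log₂(1/p) = 1/8·3 + 1/16·4 + 1/4·2 + 1/32·5 + 1/8·3 + 1/32·5 + 1/8·3 + 1/4·2 = 2.6875 bits.

2.6875 bits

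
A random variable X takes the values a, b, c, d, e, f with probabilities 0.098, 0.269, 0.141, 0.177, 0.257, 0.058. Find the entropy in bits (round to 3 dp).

2.421 bits

H = −Σ pᵢ log₂ pᵢ.
−0.098·log₂(0.098) = 0.3284
−0.269·log₂(0.269) = 0.5096
−0.141·log₂(0.141) = 0.3985
−0.177·log₂(0.177) = 0.4422
−0.257·log₂(0.257) = 0.5038
−0.058·log₂(0.058) = 0.2383
Sum ≈ 2.4207 → 2.421 bits.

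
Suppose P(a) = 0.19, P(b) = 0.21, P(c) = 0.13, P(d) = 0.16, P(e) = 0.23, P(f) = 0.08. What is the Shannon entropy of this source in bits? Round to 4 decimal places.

H = −Σ pᵢ log₂ pᵢ.
−0.19·log₂(0.19) = 0.4552
−0.21·log₂(0.21) = 0.4728
−0.13·log₂(0.13) = 0.3826
−0.16·log₂(0.16) = 0.4230
−0.23·log₂(0.23) = 0.4877
−0.08·log₂(0.08) = 0.2915
Sum ≈ 2.5129 → 2.5129 bits.

2.5129 bits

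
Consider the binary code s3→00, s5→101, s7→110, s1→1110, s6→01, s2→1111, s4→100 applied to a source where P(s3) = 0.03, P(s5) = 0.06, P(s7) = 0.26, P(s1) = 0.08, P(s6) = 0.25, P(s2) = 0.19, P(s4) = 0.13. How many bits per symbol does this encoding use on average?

L̄ = Σ pᵢ·ℓᵢ = 0.03·2 + 0.06·3 + 0.26·3 + 0.08·4 + 0.25·2 + 0.19·4 + 0.13·3 = 2.99 bits/symbol.

2.99 bits/symbol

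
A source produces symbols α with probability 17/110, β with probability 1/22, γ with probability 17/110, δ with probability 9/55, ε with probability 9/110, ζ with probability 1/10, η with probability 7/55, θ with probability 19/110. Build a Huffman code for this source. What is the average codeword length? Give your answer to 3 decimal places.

Repeatedly combine the two least-probable nodes; the expected code length is the sum of the merged weights.
merge 1/22 + 9/110 → 7/55
merge 1/10 + 7/55 → 5/22
merge 7/55 + 17/110 → 31/110
merge 17/110 + 9/55 → 7/22
merge 19/110 + 5/22 → 2/5
merge 31/110 + 7/22 → 3/5
merge 2/5 + 3/5 → 1
L = 7/55 + 5/22 + 31/110 + 7/22 + 2/5 + 3/5 + 1 = 65/22 ≈ 2.955 bits/symbol.

2.955 bits/symbol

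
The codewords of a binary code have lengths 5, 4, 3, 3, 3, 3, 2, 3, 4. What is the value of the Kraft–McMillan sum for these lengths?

1.03125

With common denominator 2^5 = 32: Σ 2^(−ℓᵢ) = 1/32 + 2/32 + 4/32 + 4/32 + 4/32 + 4/32 + 8/32 + 4/32 + 2/32 = 33/32 = 1.03125.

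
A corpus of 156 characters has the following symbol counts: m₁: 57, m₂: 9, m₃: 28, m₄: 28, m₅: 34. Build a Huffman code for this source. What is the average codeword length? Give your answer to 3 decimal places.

2.237 bits/symbol

Probabilities are the counts divided by 156.
Repeatedly combine the two least-probable nodes; the expected code length is the sum of the merged weights.
merge 3/52 + 7/39 → 37/156
merge 7/39 + 17/78 → 31/78
merge 37/156 + 19/52 → 47/78
merge 31/78 + 47/78 → 1
L = 37/156 + 31/78 + 47/78 + 1 = 349/156 ≈ 2.237 bits/symbol.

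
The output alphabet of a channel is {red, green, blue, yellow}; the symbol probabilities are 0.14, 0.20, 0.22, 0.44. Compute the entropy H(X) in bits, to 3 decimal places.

1.863 bits

H = −Σ pᵢ log₂ pᵢ.
−0.14·log₂(0.14) = 0.3971
−0.20·log₂(0.20) = 0.4644
−0.22·log₂(0.22) = 0.4806
−0.44·log₂(0.44) = 0.5211
Sum ≈ 1.8632 → 1.863 bits.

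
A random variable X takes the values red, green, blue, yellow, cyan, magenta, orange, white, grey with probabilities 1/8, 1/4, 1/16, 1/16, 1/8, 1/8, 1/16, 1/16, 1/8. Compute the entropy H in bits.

3 bits

Each probability is a power of 1/2, so log₂(1/p) is an integer.
H = Σ p·log₂(1/p) = 1/8·3 + 1/4·2 + 1/16·4 + 1/16·4 + 1/8·3 + 1/8·3 + 1/16·4 + 1/16·4 + 1/8·3 = 3 bits.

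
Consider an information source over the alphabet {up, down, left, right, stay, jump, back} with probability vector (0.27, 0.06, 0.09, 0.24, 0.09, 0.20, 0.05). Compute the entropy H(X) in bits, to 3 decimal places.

H = −Σ pᵢ log₂ pᵢ.
−0.27·log₂(0.27) = 0.5100
−0.06·log₂(0.06) = 0.2435
−0.09·log₂(0.09) = 0.3127
−0.24·log₂(0.24) = 0.4941
−0.09·log₂(0.09) = 0.3127
−0.20·log₂(0.20) = 0.4644
−0.05·log₂(0.05) = 0.2161
Sum ≈ 2.5535 → 2.553 bits.

2.553 bits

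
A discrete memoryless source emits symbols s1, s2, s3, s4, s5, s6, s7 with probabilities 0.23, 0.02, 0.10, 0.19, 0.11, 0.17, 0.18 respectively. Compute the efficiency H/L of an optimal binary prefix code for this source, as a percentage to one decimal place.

97.0%

Entropy H = −Σ p log₂ p ≈ 2.6181 bits.
Huffman merges: 1/50+1/10→3/25; 11/100+3/25→23/100; 17/100+9/50→7/20; 19/100+23/100→21/50; 23/100+7/20→29/50; 21/50+29/50→1. L = 27/10 ≈ 2.7000.
Efficiency = H/L = 2.6181/2.7000 = 97.0%.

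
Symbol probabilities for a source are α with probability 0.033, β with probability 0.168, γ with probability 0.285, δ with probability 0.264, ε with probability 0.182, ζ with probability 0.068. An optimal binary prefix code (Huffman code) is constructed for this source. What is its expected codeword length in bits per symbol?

2.37 bits/symbol

Repeatedly combine the two least-probable nodes; the expected code length is the sum of the merged weights.
merge 33/1000 + 17/250 → 101/1000
merge 101/1000 + 21/125 → 269/1000
merge 91/500 + 33/125 → 223/500
merge 269/1000 + 57/200 → 277/500
merge 223/500 + 277/500 → 1
L = 101/1000 + 269/1000 + 223/500 + 277/500 + 1 = 237/100 = 2.37 bits/symbol.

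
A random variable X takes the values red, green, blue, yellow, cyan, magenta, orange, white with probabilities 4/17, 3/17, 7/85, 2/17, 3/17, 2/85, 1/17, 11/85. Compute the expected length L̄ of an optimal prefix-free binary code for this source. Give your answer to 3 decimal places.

Repeatedly combine the two least-probable nodes; the expected code length is the sum of the merged weights.
merge 2/85 + 1/17 → 7/85
merge 7/85 + 7/85 → 14/85
merge 2/17 + 11/85 → 21/85
merge 14/85 + 3/17 → 29/85
merge 3/17 + 4/17 → 7/17
merge 21/85 + 29/85 → 10/17
merge 7/17 + 10/17 → 1
L = 7/85 + 14/85 + 21/85 + 29/85 + 7/17 + 10/17 + 1 = 241/85 ≈ 2.835 bits/symbol.

2.835 bits/symbol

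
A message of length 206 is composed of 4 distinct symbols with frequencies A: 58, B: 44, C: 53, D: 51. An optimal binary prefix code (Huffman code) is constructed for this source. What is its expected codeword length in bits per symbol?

Probabilities are the counts divided by 206.
Repeatedly combine the two least-probable nodes; the expected code length is the sum of the merged weights.
merge 22/103 + 51/206 → 95/206
merge 53/206 + 29/103 → 111/206
merge 95/206 + 111/206 → 1
L = 95/206 + 111/206 + 1 = 2 bits/symbol.

2 bits/symbol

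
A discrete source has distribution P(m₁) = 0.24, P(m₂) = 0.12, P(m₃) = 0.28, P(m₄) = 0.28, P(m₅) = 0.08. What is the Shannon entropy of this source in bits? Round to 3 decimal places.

2.181 bits

H = −Σ pᵢ log₂ pᵢ.
−0.24·log₂(0.24) = 0.4941
−0.12·log₂(0.12) = 0.3671
−0.28·log₂(0.28) = 0.5142
−0.28·log₂(0.28) = 0.5142
−0.08·log₂(0.08) = 0.2915
Sum ≈ 2.1812 → 2.181 bits.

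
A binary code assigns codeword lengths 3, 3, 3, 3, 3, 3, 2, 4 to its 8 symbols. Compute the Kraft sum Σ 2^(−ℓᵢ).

1.0625

With common denominator 2^4 = 16: Σ 2^(−ℓᵢ) = 2/16 + 2/16 + 2/16 + 2/16 + 2/16 + 2/16 + 4/16 + 1/16 = 17/16 = 1.0625.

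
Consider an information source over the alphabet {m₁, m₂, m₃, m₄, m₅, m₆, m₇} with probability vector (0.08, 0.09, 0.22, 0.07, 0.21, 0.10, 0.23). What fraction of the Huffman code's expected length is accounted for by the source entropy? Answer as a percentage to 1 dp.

98.7%

Entropy H = −Σ p log₂ p ≈ 2.6460 bits.
Huffman merges: 7/100+2/25→3/20; 9/100+1/10→19/100; 3/20+19/100→17/50; 21/100+11/50→43/100; 23/100+17/50→57/100; 43/100+57/100→1. L = 67/25 ≈ 2.6800.
Efficiency = H/L = 2.6460/2.6800 = 98.7%.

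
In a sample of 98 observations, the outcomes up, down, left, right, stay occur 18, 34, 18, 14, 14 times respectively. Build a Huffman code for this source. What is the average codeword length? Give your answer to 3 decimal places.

2.286 bits/symbol

Probabilities are the counts divided by 98.
Repeatedly combine the two least-probable nodes; the expected code length is the sum of the merged weights.
merge 1/7 + 1/7 → 2/7
merge 9/49 + 9/49 → 18/49
merge 2/7 + 17/49 → 31/49
merge 18/49 + 31/49 → 1
L = 2/7 + 18/49 + 31/49 + 1 = 16/7 ≈ 2.286 bits/symbol.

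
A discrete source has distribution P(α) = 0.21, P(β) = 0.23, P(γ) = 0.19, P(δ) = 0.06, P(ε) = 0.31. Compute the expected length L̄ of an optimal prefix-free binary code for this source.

Repeatedly combine the two least-probable nodes; the expected code length is the sum of the merged weights.
merge 3/50 + 19/100 → 1/4
merge 21/100 + 23/100 → 11/25
merge 1/4 + 31/100 → 14/25
merge 11/25 + 14/25 → 1
L = 1/4 + 11/25 + 14/25 + 1 = 9/4 = 2.25 bits/symbol.

2.25 bits/symbol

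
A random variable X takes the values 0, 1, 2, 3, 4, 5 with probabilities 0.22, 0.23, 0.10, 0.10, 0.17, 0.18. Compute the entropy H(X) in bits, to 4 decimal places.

2.5125 bits

H = −Σ pᵢ log₂ pᵢ.
−0.22·log₂(0.22) = 0.4806
−0.23·log₂(0.23) = 0.4877
−0.10·log₂(0.10) = 0.3322
−0.10·log₂(0.10) = 0.3322
−0.17·log₂(0.17) = 0.4346
−0.18·log₂(0.18) = 0.4453
Sum ≈ 2.5125 → 2.5125 bits.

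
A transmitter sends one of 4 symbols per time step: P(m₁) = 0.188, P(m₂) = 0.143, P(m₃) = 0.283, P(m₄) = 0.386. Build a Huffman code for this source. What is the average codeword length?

Repeatedly combine the two least-probable nodes; the expected code length is the sum of the merged weights.
merge 143/1000 + 47/250 → 331/1000
merge 283/1000 + 331/1000 → 307/500
merge 193/500 + 307/500 → 1
L = 331/1000 + 307/500 + 1 = 389/200 = 1.945 bits/symbol.

1.945 bits/symbol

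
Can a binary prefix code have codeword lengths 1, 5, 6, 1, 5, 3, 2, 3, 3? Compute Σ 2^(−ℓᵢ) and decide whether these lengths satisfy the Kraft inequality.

With common denominator 2^6 = 64: Σ 2^(−ℓᵢ) = 32/64 + 2/64 + 1/64 + 32/64 + 2/64 + 8/64 + 16/64 + 8/64 + 8/64 = 109/64 = 1.703125.
Kraft's inequality requires Σ ≤ 1; here Σ = 1.703125 > 1, so no such prefix code exists.

1.703125; no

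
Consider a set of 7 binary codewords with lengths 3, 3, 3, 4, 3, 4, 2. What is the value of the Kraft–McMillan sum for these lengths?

0.875

With common denominator 2^4 = 16: Σ 2^(−ℓᵢ) = 2/16 + 2/16 + 2/16 + 1/16 + 2/16 + 1/16 + 4/16 = 14/16 = 0.875.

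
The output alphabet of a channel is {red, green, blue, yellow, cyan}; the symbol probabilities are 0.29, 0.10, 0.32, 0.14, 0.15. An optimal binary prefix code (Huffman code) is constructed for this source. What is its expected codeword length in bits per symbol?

2.24 bits/symbol

Repeatedly combine the two least-probable nodes; the expected code length is the sum of the merged weights.
merge 1/10 + 7/50 → 6/25
merge 3/20 + 6/25 → 39/100
merge 29/100 + 8/25 → 61/100
merge 39/100 + 61/100 → 1
L = 6/25 + 39/100 + 61/100 + 1 = 56/25 = 2.24 bits/symbol.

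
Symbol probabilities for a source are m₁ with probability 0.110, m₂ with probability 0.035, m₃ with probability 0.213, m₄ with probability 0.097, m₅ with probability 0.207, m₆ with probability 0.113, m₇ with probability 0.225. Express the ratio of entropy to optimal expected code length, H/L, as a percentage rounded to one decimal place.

Entropy H = −Σ p log₂ p ≈ 2.6313 bits.
Huffman merges: 7/200+97/1000→33/250; 11/100+113/1000→223/1000; 33/250+207/1000→339/1000; 213/1000+223/1000→109/250; 9/40+339/1000→141/250; 109/250+141/250→1. L = 1347/500 ≈ 2.6940.
Efficiency = H/L = 2.6313/2.6940 = 97.7%.

97.7%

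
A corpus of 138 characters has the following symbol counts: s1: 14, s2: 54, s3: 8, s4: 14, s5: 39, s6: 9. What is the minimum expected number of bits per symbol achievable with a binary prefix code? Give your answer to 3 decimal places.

2.261 bits/symbol

Probabilities are the counts divided by 138.
Repeatedly combine the two least-probable nodes; the expected code length is the sum of the merged weights.
merge 4/69 + 3/46 → 17/138
merge 7/69 + 7/69 → 14/69
merge 17/138 + 14/69 → 15/46
merge 13/46 + 15/46 → 14/23
merge 9/23 + 14/23 → 1
L = 17/138 + 14/69 + 15/46 + 14/23 + 1 = 52/23 ≈ 2.261 bits/symbol.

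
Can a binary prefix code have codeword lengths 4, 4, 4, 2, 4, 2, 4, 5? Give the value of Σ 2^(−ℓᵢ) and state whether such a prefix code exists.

With common denominator 2^5 = 32: Σ 2^(−ℓᵢ) = 2/32 + 2/32 + 2/32 + 8/32 + 2/32 + 8/32 + 2/32 + 1/32 = 27/32 = 0.84375.
Kraft's inequality requires Σ ≤ 1; here Σ = 0.84375 ≤ 1, so such a prefix code exists.

0.84375; yes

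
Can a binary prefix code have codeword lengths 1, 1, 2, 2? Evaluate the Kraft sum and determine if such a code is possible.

1.5; no

With common denominator 2^2 = 4: Σ 2^(−ℓᵢ) = 2/4 + 2/4 + 1/4 + 1/4 = 6/4 = 1.5.
Kraft's inequality requires Σ ≤ 1; here Σ = 1.5 > 1, so no such prefix code exists.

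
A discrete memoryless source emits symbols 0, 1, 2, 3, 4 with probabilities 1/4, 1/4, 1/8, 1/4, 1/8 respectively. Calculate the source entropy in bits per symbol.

Each probability is a power of 1/2, so log₂(1/p) is an integer.
H = Σ p·log₂(1/p) = 1/4·2 + 1/4·2 + 1/8·3 + 1/4·2 + 1/8·3 = 2.25 bits.

2.25 bits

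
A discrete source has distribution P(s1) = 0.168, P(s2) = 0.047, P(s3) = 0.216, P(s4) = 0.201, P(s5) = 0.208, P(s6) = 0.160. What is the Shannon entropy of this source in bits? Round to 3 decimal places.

H = −Σ pᵢ log₂ pᵢ.
−0.168·log₂(0.168) = 0.4323
−0.047·log₂(0.047) = 0.2073
−0.216·log₂(0.216) = 0.4776
−0.201·log₂(0.201) = 0.4653
−0.208·log₂(0.208) = 0.4712
−0.160·log₂(0.160) = 0.4230
Sum ≈ 2.4767 → 2.477 bits.

2.477 bits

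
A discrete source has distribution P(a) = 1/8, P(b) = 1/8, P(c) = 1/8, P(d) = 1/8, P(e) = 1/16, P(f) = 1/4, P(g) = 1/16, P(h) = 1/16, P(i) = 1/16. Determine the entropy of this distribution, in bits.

Each probability is a power of 1/2, so log₂(1/p) is an integer.
H = Σ p·log₂(1/p) = 1/8·3 + 1/8·3 + 1/8·3 + 1/8·3 + 1/16·4 + 1/4·2 + 1/16·4 + 1/16·4 + 1/16·4 = 3 bits.

3 bits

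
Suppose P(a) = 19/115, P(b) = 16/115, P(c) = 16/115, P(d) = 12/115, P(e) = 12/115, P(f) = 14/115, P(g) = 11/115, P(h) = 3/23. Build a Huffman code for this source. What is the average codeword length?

3 bits/symbol

Repeatedly combine the two least-probable nodes; the expected code length is the sum of the merged weights.
merge 11/115 + 12/115 → 1/5
merge 12/115 + 14/115 → 26/115
merge 3/23 + 16/115 → 31/115
merge 16/115 + 19/115 → 7/23
merge 1/5 + 26/115 → 49/115
merge 31/115 + 7/23 → 66/115
merge 49/115 + 66/115 → 1
L = 1/5 + 26/115 + 31/115 + 7/23 + 49/115 + 66/115 + 1 = 3 bits/symbol.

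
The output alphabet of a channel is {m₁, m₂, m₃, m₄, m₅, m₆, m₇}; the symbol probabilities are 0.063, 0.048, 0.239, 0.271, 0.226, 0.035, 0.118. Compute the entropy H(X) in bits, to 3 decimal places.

H = −Σ pᵢ log₂ pᵢ.
−0.063·log₂(0.063) = 0.2513
−0.048·log₂(0.048) = 0.2103
−0.239·log₂(0.239) = 0.4935
−0.271·log₂(0.271) = 0.5105
−0.226·log₂(0.226) = 0.4849
−0.035·log₂(0.035) = 0.1693
−0.118·log₂(0.118) = 0.3638
Sum ≈ 2.4835 → 2.484 bits.

2.484 bits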